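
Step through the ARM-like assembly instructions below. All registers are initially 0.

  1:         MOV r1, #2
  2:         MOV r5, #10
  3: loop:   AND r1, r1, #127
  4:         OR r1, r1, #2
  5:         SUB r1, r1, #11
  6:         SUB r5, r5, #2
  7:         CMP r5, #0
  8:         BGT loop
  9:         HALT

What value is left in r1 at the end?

79

MOV r1, #2 → r1=2
MOV r5, #10 → r5=10
AND r1, r1, #127 → r1=2&127=2
OR r1, r1, #2 → r1=2|2=2
SUB r1, r1, #11 → r1=2-11=-9
SUB r5, r5, #2 → r5=10-2=8
CMP r5, #0  (cmp 8,0)
BGT loop: taken
AND r1, r1, #127 → r1=(-9)&127=119
OR r1, r1, #2 → r1=119|2=119
SUB r1, r1, #11 → r1=119-11=108
SUB r5, r5, #2 → r5=8-2=6
CMP r5, #0  (cmp 6,0)
BGT loop: taken
AND r1, r1, #127 → r1=108&127=108
OR r1, r1, #2 → r1=108|2=110
SUB r1, r1, #11 → r1=110-11=99
SUB r5, r5, #2 → r5=6-2=4
CMP r5, #0  (cmp 4,0)
BGT loop: taken
AND r1, r1, #127 → r1=99&127=99
OR r1, r1, #2 → r1=99|2=99
SUB r1, r1, #11 → r1=99-11=88
SUB r5, r5, #2 → r5=4-2=2
CMP r5, #0  (cmp 2,0)
BGT loop: taken
AND r1, r1, #127 → r1=88&127=88
OR r1, r1, #2 → r1=88|2=90
SUB r1, r1, #11 → r1=90-11=79
SUB r5, r5, #2 → r5=2-2=0
CMP r5, #0  (cmp 0,0)
BGT loop: not taken
halt.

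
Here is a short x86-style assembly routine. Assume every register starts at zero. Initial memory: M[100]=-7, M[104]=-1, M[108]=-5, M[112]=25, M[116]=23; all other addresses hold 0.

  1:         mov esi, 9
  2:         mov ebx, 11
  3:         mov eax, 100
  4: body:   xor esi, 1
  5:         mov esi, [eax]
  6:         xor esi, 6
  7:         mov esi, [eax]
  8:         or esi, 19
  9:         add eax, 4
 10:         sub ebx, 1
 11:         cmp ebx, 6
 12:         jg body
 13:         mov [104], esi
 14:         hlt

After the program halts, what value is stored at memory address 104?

23

mov esi, 9 → esi=9
mov ebx, 11 → ebx=11
mov eax, 100 → eax=100
xor esi, 1 → esi=9^1=8
mov esi, [eax] → esi=M[100]=-7
xor esi, 6 → esi=(-7)^6=-1
mov esi, [eax] → esi=M[100]=-7
or esi, 19 → esi=(-7)|19=-5
add eax, 4 → eax=100+4=104
sub ebx, 1 → ebx=11-1=10
cmp ebx, 6  (cmp 10,6)
jg body: taken
xor esi, 1 → esi=(-5)^1=-6
mov esi, [eax] → esi=M[104]=-1
xor esi, 6 → esi=(-1)^6=-7
mov esi, [eax] → esi=M[104]=-1
or esi, 19 → esi=(-1)|19=-1
add eax, 4 → eax=104+4=108
sub ebx, 1 → ebx=10-1=9
cmp ebx, 6  (cmp 9,6)
jg body: taken
xor esi, 1 → esi=(-1)^1=-2
mov esi, [eax] → esi=M[108]=-5
xor esi, 6 → esi=(-5)^6=-3
mov esi, [eax] → esi=M[108]=-5
or esi, 19 → esi=(-5)|19=-5
add eax, 4 → eax=108+4=112
sub ebx, 1 → ebx=9-1=8
cmp ebx, 6  (cmp 8,6)
jg body: taken
xor esi, 1 → esi=(-5)^1=-6
mov esi, [eax] → esi=M[112]=25
xor esi, 6 → esi=25^6=31
mov esi, [eax] → esi=M[112]=25
or esi, 19 → esi=25|19=27
add eax, 4 → eax=112+4=116
sub ebx, 1 → ebx=8-1=7
cmp ebx, 6  (cmp 7,6)
jg body: taken
xor esi, 1 → esi=27^1=26
mov esi, [eax] → esi=M[116]=23
xor esi, 6 → esi=23^6=17
mov esi, [eax] → esi=M[116]=23
or esi, 19 → esi=23|19=23
add eax, 4 → eax=116+4=120
sub ebx, 1 → ebx=7-1=6
cmp ebx, 6  (cmp 6,6)
jg body: not taken
mov [104], esi → M[104]=23
halt.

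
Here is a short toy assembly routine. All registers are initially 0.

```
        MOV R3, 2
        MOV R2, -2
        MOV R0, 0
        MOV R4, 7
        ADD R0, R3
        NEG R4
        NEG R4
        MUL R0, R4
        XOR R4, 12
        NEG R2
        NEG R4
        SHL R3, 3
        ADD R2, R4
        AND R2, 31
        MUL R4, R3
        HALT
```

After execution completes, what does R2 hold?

23

MOV R3, 2 → R3=2
MOV R2, -2 → R2=-2
MOV R0, 0 → R0=0
MOV R4, 7 → R4=7
ADD R0, R3 → R0=0+2=2
NEG R4 → R4=-(7)=-7
NEG R4 → R4=-(-7)=7
MUL R0, R4 → R0=2*7=14
XOR R4, 12 → R4=7^12=11
NEG R2 → R2=-(-2)=2
NEG R4 → R4=-(11)=-11
SHL R3, 3 → R3=2<<3=16
ADD R2, R4 → R2=2+(-11)=-9
AND R2, 31 → R2=(-9)&31=23
MUL R4, R3 → R4=(-11)*16=-176
halt.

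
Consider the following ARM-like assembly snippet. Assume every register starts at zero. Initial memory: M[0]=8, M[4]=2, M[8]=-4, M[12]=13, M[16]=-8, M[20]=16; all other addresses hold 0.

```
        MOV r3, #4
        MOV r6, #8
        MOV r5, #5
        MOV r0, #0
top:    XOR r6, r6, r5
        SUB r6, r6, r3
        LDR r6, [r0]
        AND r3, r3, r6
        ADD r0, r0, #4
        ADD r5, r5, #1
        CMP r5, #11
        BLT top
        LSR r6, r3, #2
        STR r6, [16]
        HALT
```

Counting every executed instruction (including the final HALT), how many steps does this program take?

55

r3=4
r6=8
r5=5
r0=0
r6=8^5=13
r6=13-4=9
r6=M[0]=8
r3=4&8=0
r0=0+4=4
r5=5+1=6
CMP r5, #11  (cmp 6,11)
BLT top: taken
r6=8^6=14
r6=14-0=14
r6=M[4]=2
r3=0&2=0
r0=4+4=8
r5=6+1=7
CMP r5, #11  (cmp 7,11)
BLT top: taken
r6=2^7=5
r6=5-0=5
r6=M[8]=-4
r3=0&(-4)=0
r0=8+4=12
r5=7+1=8
CMP r5, #11  (cmp 8,11)
BLT top: taken
r6=(-4)^8=-12
r6=(-12)-0=-12
r6=M[12]=13
r3=0&13=0
r0=12+4=16
r5=8+1=9
CMP r5, #11  (cmp 9,11)
BLT top: taken
r6=13^9=4
r6=4-0=4
r6=M[16]=-8
r3=0&(-8)=0
r0=16+4=20
r5=9+1=10
CMP r5, #11  (cmp 10,11)
BLT top: taken
r6=(-8)^10=-14
r6=(-14)-0=-14
r6=M[20]=16
r3=0&16=0
r0=20+4=24
r5=10+1=11
CMP r5, #11  (cmp 11,11)
BLT top: not taken
r6=0>>2=0
STR r6, [16] → M[16]=0
halt.
Total executed instructions: 55.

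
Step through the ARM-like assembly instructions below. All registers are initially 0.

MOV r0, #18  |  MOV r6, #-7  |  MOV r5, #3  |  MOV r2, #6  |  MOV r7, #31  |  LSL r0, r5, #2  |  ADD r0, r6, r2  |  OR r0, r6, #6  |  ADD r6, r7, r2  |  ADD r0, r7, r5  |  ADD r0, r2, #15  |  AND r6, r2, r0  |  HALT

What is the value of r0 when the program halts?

after MOV r0, #18: r0=18
after MOV r6, #-7: r6=-7
after MOV r5, #3: r5=3
after MOV r2, #6: r2=6
after MOV r7, #31: r7=31
after LSL r0, r5, #2: r0=3<<2=12
after ADD r0, r6, r2: r0=(-7)+6=-1
after OR r0, r6, #6: r0=(-7)|6=-1
after ADD r6, r7, r2: r6=31+6=37
after ADD r0, r7, r5: r0=31+3=34
after ADD r0, r2, #15: r0=6+15=21
after AND r6, r2, r0: r6=6&21=4
halt.

21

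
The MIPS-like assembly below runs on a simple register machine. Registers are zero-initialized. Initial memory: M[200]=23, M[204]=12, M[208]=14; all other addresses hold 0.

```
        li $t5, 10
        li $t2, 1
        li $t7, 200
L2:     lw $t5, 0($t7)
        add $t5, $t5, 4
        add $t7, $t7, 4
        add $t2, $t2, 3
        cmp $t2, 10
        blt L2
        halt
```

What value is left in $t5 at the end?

after li $t5, 10: $t5=10
after li $t2, 1: $t2=1
after li $t7, 200: $t7=200
after lw $t5, 0($t7): $t5=M[200]=23
after add $t5, $t5, 4: $t5=23+4=27
after add $t7, $t7, 4: $t7=200+4=204
after add $t2, $t2, 3: $t2=1+3=4
cmp $t2, 10  (cmp 4,10)
blt L2: taken
after lw $t5, 0($t7): $t5=M[204]=12
after add $t5, $t5, 4: $t5=12+4=16
after add $t7, $t7, 4: $t7=204+4=208
after add $t2, $t2, 3: $t2=4+3=7
cmp $t2, 10  (cmp 7,10)
blt L2: taken
after lw $t5, 0($t7): $t5=M[208]=14
after add $t5, $t5, 4: $t5=14+4=18
after add $t7, $t7, 4: $t7=208+4=212
after add $t2, $t2, 3: $t2=7+3=10
cmp $t2, 10  (cmp 10,10)
blt L2: not taken
halt.

18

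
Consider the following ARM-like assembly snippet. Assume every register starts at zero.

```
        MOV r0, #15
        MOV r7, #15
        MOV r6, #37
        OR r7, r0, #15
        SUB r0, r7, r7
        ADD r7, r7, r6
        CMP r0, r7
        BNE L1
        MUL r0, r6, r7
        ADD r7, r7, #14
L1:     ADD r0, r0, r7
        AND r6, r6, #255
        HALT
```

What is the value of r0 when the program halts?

52

after MOV r0, #15: r0=15
after MOV r7, #15: r7=15
after MOV r6, #37: r6=37
after OR r7, r0, #15: r7=15|15=15
after SUB r0, r7, r7: r0=15-15=0
after ADD r7, r7, r6: r7=15+37=52
CMP r0, r7  (cmp 0,52)
BNE L1: taken
after ADD r0, r0, r7: r0=0+52=52
after AND r6, r6, #255: r6=37&255=37
halt.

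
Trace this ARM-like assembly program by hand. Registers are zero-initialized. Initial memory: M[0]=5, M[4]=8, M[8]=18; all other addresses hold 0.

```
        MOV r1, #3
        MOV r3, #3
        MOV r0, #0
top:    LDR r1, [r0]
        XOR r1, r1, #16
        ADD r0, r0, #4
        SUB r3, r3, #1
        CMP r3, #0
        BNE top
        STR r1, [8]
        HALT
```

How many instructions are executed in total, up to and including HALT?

23

r1=3
r3=3
r0=0
r1=M[0]=5
r1=5^16=21
r0=0+4=4
r3=3-1=2
CMP r3, #0  (cmp 2,0)
BNE top: taken
r1=M[4]=8
r1=8^16=24
r0=4+4=8
r3=2-1=1
CMP r3, #0  (cmp 1,0)
BNE top: taken
r1=M[8]=18
r1=18^16=2
r0=8+4=12
r3=1-1=0
CMP r3, #0  (cmp 0,0)
BNE top: not taken
STR r1, [8] → M[8]=2
halt.
Total executed instructions: 23.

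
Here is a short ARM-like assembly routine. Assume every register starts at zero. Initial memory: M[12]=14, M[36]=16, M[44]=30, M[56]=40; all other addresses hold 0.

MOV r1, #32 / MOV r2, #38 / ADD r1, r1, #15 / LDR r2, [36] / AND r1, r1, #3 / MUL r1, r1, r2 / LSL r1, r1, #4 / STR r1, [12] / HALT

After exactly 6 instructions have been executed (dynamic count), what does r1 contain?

r1=32
r2=38
r1=32+15=47
r2=M[36]=16
r1=47&3=3
r1=3*16=48
After step 6: r1 = 48.

48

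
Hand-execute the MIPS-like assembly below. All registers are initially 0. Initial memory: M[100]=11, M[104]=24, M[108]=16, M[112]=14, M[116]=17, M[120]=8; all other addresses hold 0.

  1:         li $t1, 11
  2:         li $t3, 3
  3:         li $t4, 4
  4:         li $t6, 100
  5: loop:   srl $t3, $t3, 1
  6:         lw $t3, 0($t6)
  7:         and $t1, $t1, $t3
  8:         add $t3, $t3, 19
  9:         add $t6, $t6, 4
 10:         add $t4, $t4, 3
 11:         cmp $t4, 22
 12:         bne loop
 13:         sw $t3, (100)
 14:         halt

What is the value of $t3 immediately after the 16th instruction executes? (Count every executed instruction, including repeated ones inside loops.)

43

li $t1, 11 → $t1=11
li $t3, 3 → $t3=3
li $t4, 4 → $t4=4
li $t6, 100 → $t6=100
srl $t3, $t3, 1 → $t3=3>>1=1
lw $t3, 0($t6) → $t3=M[100]=11
and $t1, $t1, $t3 → $t1=11&11=11
add $t3, $t3, 19 → $t3=11+19=30
add $t6, $t6, 4 → $t6=100+4=104
add $t4, $t4, 3 → $t4=4+3=7
cmp $t4, 22  (cmp 7,22)
bne loop: taken
srl $t3, $t3, 1 → $t3=30>>1=15
lw $t3, 0($t6) → $t3=M[104]=24
and $t1, $t1, $t3 → $t1=11&24=8
add $t3, $t3, 19 → $t3=24+19=43
After step 16: $t3 = 43.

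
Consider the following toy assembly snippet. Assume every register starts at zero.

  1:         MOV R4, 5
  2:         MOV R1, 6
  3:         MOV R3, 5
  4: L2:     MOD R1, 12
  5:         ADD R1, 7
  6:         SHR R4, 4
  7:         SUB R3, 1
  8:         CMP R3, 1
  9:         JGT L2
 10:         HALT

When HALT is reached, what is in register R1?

10

MOV R4, 5 → R4=5
MOV R1, 6 → R1=6
MOV R3, 5 → R3=5
MOD R1, 12 → R1=6%12=6
ADD R1, 7 → R1=6+7=13
SHR R4, 4 → R4=5>>4=0
SUB R3, 1 → R3=5-1=4
CMP R3, 1  (cmp 4,1)
JGT L2: taken
MOD R1, 12 → R1=13%12=1
ADD R1, 7 → R1=1+7=8
SHR R4, 4 → R4=0>>4=0
SUB R3, 1 → R3=4-1=3
CMP R3, 1  (cmp 3,1)
JGT L2: taken
MOD R1, 12 → R1=8%12=8
ADD R1, 7 → R1=8+7=15
SHR R4, 4 → R4=0>>4=0
SUB R3, 1 → R3=3-1=2
CMP R3, 1  (cmp 2,1)
JGT L2: taken
MOD R1, 12 → R1=15%12=3
ADD R1, 7 → R1=3+7=10
SHR R4, 4 → R4=0>>4=0
SUB R3, 1 → R3=2-1=1
CMP R3, 1  (cmp 1,1)
JGT L2: not taken
halt.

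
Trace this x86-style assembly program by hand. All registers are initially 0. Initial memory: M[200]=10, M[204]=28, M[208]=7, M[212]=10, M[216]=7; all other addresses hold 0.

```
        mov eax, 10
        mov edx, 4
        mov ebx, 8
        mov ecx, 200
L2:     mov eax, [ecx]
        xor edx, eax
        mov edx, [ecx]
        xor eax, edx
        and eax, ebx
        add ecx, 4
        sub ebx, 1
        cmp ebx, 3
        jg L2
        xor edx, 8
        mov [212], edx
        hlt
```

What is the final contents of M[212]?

15

mov eax, 10 → eax=10
mov edx, 4 → edx=4
mov ebx, 8 → ebx=8
mov ecx, 200 → ecx=200
mov eax, [ecx] → eax=M[200]=10
xor edx, eax → edx=4^10=14
mov edx, [ecx] → edx=M[200]=10
xor eax, edx → eax=10^10=0
and eax, ebx → eax=0&8=0
add ecx, 4 → ecx=200+4=204
sub ebx, 1 → ebx=8-1=7
cmp ebx, 3  (cmp 7,3)
jg L2: taken
mov eax, [ecx] → eax=M[204]=28
xor edx, eax → edx=10^28=22
mov edx, [ecx] → edx=M[204]=28
xor eax, edx → eax=28^28=0
and eax, ebx → eax=0&7=0
add ecx, 4 → ecx=204+4=208
sub ebx, 1 → ebx=7-1=6
cmp ebx, 3  (cmp 6,3)
jg L2: taken
mov eax, [ecx] → eax=M[208]=7
xor edx, eax → edx=28^7=27
mov edx, [ecx] → edx=M[208]=7
xor eax, edx → eax=7^7=0
and eax, ebx → eax=0&6=0
add ecx, 4 → ecx=208+4=212
sub ebx, 1 → ebx=6-1=5
cmp ebx, 3  (cmp 5,3)
jg L2: taken
mov eax, [ecx] → eax=M[212]=10
xor edx, eax → edx=7^10=13
mov edx, [ecx] → edx=M[212]=10
xor eax, edx → eax=10^10=0
and eax, ebx → eax=0&5=0
add ecx, 4 → ecx=212+4=216
sub ebx, 1 → ebx=5-1=4
cmp ebx, 3  (cmp 4,3)
jg L2: taken
mov eax, [ecx] → eax=M[216]=7
xor edx, eax → edx=10^7=13
mov edx, [ecx] → edx=M[216]=7
xor eax, edx → eax=7^7=0
and eax, ebx → eax=0&4=0
add ecx, 4 → ecx=216+4=220
sub ebx, 1 → ebx=4-1=3
cmp ebx, 3  (cmp 3,3)
jg L2: not taken
xor edx, 8 → edx=7^8=15
mov [212], edx → M[212]=15
halt.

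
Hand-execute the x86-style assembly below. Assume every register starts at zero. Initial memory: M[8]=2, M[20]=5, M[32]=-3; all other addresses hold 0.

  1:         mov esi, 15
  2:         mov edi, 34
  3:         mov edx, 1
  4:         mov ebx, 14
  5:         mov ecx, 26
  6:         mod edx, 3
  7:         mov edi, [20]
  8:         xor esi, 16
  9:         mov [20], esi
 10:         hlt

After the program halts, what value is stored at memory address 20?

31

after mov esi, 15: esi=15
after mov edi, 34: edi=34
after mov edx, 1: edx=1
after mov ebx, 14: ebx=14
after mov ecx, 26: ecx=26
after mod edx, 3: edx=1%3=1
after mov edi, [20]: edi=M[20]=5
after xor esi, 16: esi=15^16=31
mov [20], esi → M[20]=31
halt.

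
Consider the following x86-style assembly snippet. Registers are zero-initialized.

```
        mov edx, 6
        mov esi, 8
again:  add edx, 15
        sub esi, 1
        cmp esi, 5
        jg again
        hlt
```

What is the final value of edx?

51

edx=6
esi=8
edx=6+15=21
esi=8-1=7
cmp esi, 5  (cmp 7,5)
jg again: taken
edx=21+15=36
esi=7-1=6
cmp esi, 5  (cmp 6,5)
jg again: taken
edx=36+15=51
esi=6-1=5
cmp esi, 5  (cmp 5,5)
jg again: not taken
halt.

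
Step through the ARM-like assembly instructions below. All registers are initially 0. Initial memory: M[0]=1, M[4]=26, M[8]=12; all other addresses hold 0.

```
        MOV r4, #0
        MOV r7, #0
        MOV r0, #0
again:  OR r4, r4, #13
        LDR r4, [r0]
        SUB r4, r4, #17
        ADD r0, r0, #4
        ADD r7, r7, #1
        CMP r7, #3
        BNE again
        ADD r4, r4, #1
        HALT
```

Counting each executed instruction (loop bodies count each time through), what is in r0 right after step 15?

8

r4=0
r7=0
r0=0
r4=0|13=13
r4=M[0]=1
r4=1-17=-16
r0=0+4=4
r7=0+1=1
CMP r7, #3  (cmp 1,3)
BNE again: taken
r4=(-16)|13=-3
r4=M[4]=26
r4=26-17=9
r0=4+4=8
r7=1+1=2
After step 15: r0 = 8.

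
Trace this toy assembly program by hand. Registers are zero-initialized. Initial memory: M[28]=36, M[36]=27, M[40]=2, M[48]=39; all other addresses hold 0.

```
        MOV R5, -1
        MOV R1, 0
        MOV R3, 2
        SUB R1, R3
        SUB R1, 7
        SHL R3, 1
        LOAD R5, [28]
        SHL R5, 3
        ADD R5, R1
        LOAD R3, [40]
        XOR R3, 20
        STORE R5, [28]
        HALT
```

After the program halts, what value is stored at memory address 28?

after MOV R5, -1: R5=-1
after MOV R1, 0: R1=0
after MOV R3, 2: R3=2
after SUB R1, R3: R1=0-2=-2
after SUB R1, 7: R1=(-2)-7=-9
after SHL R3, 1: R3=2<<1=4
after LOAD R5, [28]: R5=M[28]=36
after SHL R5, 3: R5=36<<3=288
after ADD R5, R1: R5=288+(-9)=279
after LOAD R3, [40]: R3=M[40]=2
after XOR R3, 20: R3=2^20=22
STORE R5, [28] → M[28]=279
halt.

279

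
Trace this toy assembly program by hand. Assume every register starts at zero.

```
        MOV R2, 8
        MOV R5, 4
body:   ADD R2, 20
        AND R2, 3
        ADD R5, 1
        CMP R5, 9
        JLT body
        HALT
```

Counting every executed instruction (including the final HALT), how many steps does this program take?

R2=8
R5=4
R2=8+20=28
R2=28&3=0
R5=4+1=5
CMP R5, 9  (cmp 5,9)
JLT body: taken
R2=0+20=20
R2=20&3=0
R5=5+1=6
CMP R5, 9  (cmp 6,9)
JLT body: taken
R2=0+20=20
R2=20&3=0
R5=6+1=7
CMP R5, 9  (cmp 7,9)
JLT body: taken
R2=0+20=20
R2=20&3=0
R5=7+1=8
CMP R5, 9  (cmp 8,9)
JLT body: taken
R2=0+20=20
R2=20&3=0
R5=8+1=9
CMP R5, 9  (cmp 9,9)
JLT body: not taken
halt.
Total executed instructions: 28.

28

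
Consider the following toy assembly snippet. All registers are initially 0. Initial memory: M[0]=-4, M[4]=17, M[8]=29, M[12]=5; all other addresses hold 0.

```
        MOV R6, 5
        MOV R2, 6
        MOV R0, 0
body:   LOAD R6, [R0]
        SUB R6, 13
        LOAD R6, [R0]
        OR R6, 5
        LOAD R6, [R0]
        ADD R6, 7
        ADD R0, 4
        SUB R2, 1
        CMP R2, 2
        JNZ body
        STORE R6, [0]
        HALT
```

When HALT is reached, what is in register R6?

R6=5
R2=6
R0=0
R6=M[0]=-4
R6=(-4)-13=-17
R6=M[0]=-4
R6=(-4)|5=-3
R6=M[0]=-4
R6=(-4)+7=3
R0=0+4=4
R2=6-1=5
CMP R2, 2  (cmp 5,2)
JNZ body: taken
R6=M[4]=17
R6=17-13=4
R6=M[4]=17
R6=17|5=21
R6=M[4]=17
R6=17+7=24
R0=4+4=8
R2=5-1=4
CMP R2, 2  (cmp 4,2)
JNZ body: taken
R6=M[8]=29
R6=29-13=16
R6=M[8]=29
R6=29|5=29
R6=M[8]=29
R6=29+7=36
R0=8+4=12
R2=4-1=3
CMP R2, 2  (cmp 3,2)
JNZ body: taken
R6=M[12]=5
R6=5-13=-8
R6=M[12]=5
R6=5|5=5
R6=M[12]=5
R6=5+7=12
R0=12+4=16
R2=3-1=2
CMP R2, 2  (cmp 2,2)
JNZ body: not taken
STORE R6, [0] → M[0]=12
halt.

12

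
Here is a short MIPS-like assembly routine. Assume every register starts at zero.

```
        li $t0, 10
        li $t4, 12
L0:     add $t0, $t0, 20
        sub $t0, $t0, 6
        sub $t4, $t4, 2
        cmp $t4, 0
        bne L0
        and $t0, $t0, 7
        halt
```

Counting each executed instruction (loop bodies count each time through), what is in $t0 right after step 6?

24

$t0=10
$t4=12
$t0=10+20=30
$t0=30-6=24
$t4=12-2=10
cmp $t4, 0  (cmp 10,0)
After step 6: $t0 = 24.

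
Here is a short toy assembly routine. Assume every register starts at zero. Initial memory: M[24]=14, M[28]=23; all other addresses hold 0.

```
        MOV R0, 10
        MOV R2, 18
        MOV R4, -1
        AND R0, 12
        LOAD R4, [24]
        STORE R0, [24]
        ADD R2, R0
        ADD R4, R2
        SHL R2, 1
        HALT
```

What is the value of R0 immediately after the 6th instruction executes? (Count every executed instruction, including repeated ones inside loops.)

after MOV R0, 10: R0=10
after MOV R2, 18: R2=18
after MOV R4, -1: R4=-1
after AND R0, 12: R0=10&12=8
after LOAD R4, [24]: R4=M[24]=14
STORE R0, [24] → M[24]=8
After step 6: R0 = 8.

8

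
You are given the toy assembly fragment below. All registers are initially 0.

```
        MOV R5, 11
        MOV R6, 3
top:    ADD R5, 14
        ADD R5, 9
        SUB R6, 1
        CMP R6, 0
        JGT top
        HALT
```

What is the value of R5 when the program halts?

80

MOV R5, 11 → R5=11
MOV R6, 3 → R6=3
ADD R5, 14 → R5=11+14=25
ADD R5, 9 → R5=25+9=34
SUB R6, 1 → R6=3-1=2
CMP R6, 0  (cmp 2,0)
JGT top: taken
ADD R5, 14 → R5=34+14=48
ADD R5, 9 → R5=48+9=57
SUB R6, 1 → R6=2-1=1
CMP R6, 0  (cmp 1,0)
JGT top: taken
ADD R5, 14 → R5=57+14=71
ADD R5, 9 → R5=71+9=80
SUB R6, 1 → R6=1-1=0
CMP R6, 0  (cmp 0,0)
JGT top: not taken
halt.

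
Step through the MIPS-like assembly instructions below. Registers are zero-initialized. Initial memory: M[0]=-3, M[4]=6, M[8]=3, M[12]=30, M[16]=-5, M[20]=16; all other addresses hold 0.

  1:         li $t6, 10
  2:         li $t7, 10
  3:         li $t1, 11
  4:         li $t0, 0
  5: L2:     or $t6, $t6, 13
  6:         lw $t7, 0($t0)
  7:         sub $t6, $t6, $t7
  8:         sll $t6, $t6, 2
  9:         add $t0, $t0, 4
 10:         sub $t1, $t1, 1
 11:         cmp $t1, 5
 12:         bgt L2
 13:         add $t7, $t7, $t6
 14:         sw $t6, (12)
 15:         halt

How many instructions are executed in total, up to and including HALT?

after li $t6, 10: $t6=10
after li $t7, 10: $t7=10
after li $t1, 11: $t1=11
after li $t0, 0: $t0=0
after or $t6, $t6, 13: $t6=10|13=15
after lw $t7, 0($t0): $t7=M[0]=-3
after sub $t6, $t6, $t7: $t6=15-(-3)=18
after sll $t6, $t6, 2: $t6=18<<2=72
after add $t0, $t0, 4: $t0=0+4=4
after sub $t1, $t1, 1: $t1=11-1=10
cmp $t1, 5  (cmp 10,5)
bgt L2: taken
after or $t6, $t6, 13: $t6=72|13=77
after lw $t7, 0($t0): $t7=M[4]=6
after sub $t6, $t6, $t7: $t6=77-6=71
after sll $t6, $t6, 2: $t6=71<<2=284
after add $t0, $t0, 4: $t0=4+4=8
after sub $t1, $t1, 1: $t1=10-1=9
cmp $t1, 5  (cmp 9,5)
bgt L2: taken
after or $t6, $t6, 13: $t6=284|13=285
after lw $t7, 0($t0): $t7=M[8]=3
after sub $t6, $t6, $t7: $t6=285-3=282
after sll $t6, $t6, 2: $t6=282<<2=1128
after add $t0, $t0, 4: $t0=8+4=12
after sub $t1, $t1, 1: $t1=9-1=8
cmp $t1, 5  (cmp 8,5)
bgt L2: taken
after or $t6, $t6, 13: $t6=1128|13=1133
after lw $t7, 0($t0): $t7=M[12]=30
after sub $t6, $t6, $t7: $t6=1133-30=1103
after sll $t6, $t6, 2: $t6=1103<<2=4412
after add $t0, $t0, 4: $t0=12+4=16
after sub $t1, $t1, 1: $t1=8-1=7
cmp $t1, 5  (cmp 7,5)
bgt L2: taken
after or $t6, $t6, 13: $t6=4412|13=4413
after lw $t7, 0($t0): $t7=M[16]=-5
after sub $t6, $t6, $t7: $t6=4413-(-5)=4418
after sll $t6, $t6, 2: $t6=4418<<2=17672
after add $t0, $t0, 4: $t0=16+4=20
after sub $t1, $t1, 1: $t1=7-1=6
cmp $t1, 5  (cmp 6,5)
bgt L2: taken
after or $t6, $t6, 13: $t6=17672|13=17677
after lw $t7, 0($t0): $t7=M[20]=16
after sub $t6, $t6, $t7: $t6=17677-16=17661
after sll $t6, $t6, 2: $t6=17661<<2=70644
after add $t0, $t0, 4: $t0=20+4=24
after sub $t1, $t1, 1: $t1=6-1=5
cmp $t1, 5  (cmp 5,5)
bgt L2: not taken
after add $t7, $t7, $t6: $t7=16+70644=70660
sw $t6, (12) → M[12]=70644
halt.
Total executed instructions: 55.

55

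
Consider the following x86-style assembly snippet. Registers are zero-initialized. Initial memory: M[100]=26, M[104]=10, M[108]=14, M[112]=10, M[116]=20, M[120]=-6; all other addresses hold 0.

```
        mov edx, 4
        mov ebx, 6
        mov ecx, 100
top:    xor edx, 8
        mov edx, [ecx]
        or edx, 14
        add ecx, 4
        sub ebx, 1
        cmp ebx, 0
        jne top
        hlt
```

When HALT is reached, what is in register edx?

-2

after mov edx, 4: edx=4
after mov ebx, 6: ebx=6
after mov ecx, 100: ecx=100
after xor edx, 8: edx=4^8=12
after mov edx, [ecx]: edx=M[100]=26
after or edx, 14: edx=26|14=30
after add ecx, 4: ecx=100+4=104
after sub ebx, 1: ebx=6-1=5
cmp ebx, 0  (cmp 5,0)
jne top: taken
after xor edx, 8: edx=30^8=22
after mov edx, [ecx]: edx=M[104]=10
after or edx, 14: edx=10|14=14
after add ecx, 4: ecx=104+4=108
after sub ebx, 1: ebx=5-1=4
cmp ebx, 0  (cmp 4,0)
jne top: taken
after xor edx, 8: edx=14^8=6
after mov edx, [ecx]: edx=M[108]=14
after or edx, 14: edx=14|14=14
after add ecx, 4: ecx=108+4=112
after sub ebx, 1: ebx=4-1=3
cmp ebx, 0  (cmp 3,0)
jne top: taken
after xor edx, 8: edx=14^8=6
after mov edx, [ecx]: edx=M[112]=10
after or edx, 14: edx=10|14=14
after add ecx, 4: ecx=112+4=116
after sub ebx, 1: ebx=3-1=2
cmp ebx, 0  (cmp 2,0)
jne top: taken
after xor edx, 8: edx=14^8=6
after mov edx, [ecx]: edx=M[116]=20
after or edx, 14: edx=20|14=30
after add ecx, 4: ecx=116+4=120
after sub ebx, 1: ebx=2-1=1
cmp ebx, 0  (cmp 1,0)
jne top: taken
after xor edx, 8: edx=30^8=22
after mov edx, [ecx]: edx=M[120]=-6
after or edx, 14: edx=(-6)|14=-2
after add ecx, 4: ecx=120+4=124
after sub ebx, 1: ebx=1-1=0
cmp ebx, 0  (cmp 0,0)
jne top: not taken
halt.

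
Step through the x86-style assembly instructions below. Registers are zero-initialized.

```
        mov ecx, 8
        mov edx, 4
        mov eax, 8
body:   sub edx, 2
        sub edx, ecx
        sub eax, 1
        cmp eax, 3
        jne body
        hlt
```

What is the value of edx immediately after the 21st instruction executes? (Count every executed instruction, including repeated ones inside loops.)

-36

after mov ecx, 8: ecx=8
after mov edx, 4: edx=4
after mov eax, 8: eax=8
after sub edx, 2: edx=4-2=2
after sub edx, ecx: edx=2-8=-6
after sub eax, 1: eax=8-1=7
cmp eax, 3  (cmp 7,3)
jne body: taken
after sub edx, 2: edx=(-6)-2=-8
after sub edx, ecx: edx=(-8)-8=-16
after sub eax, 1: eax=7-1=6
cmp eax, 3  (cmp 6,3)
jne body: taken
after sub edx, 2: edx=(-16)-2=-18
after sub edx, ecx: edx=(-18)-8=-26
after sub eax, 1: eax=6-1=5
cmp eax, 3  (cmp 5,3)
jne body: taken
after sub edx, 2: edx=(-26)-2=-28
after sub edx, ecx: edx=(-28)-8=-36
after sub eax, 1: eax=5-1=4
After step 21: edx = -36.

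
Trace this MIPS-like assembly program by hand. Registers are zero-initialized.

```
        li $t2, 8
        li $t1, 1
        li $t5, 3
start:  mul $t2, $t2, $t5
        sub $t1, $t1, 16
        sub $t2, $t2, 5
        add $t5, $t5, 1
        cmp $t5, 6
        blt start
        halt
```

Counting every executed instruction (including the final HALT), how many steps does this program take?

22

after li $t2, 8: $t2=8
after li $t1, 1: $t1=1
after li $t5, 3: $t5=3
after mul $t2, $t2, $t5: $t2=8*3=24
after sub $t1, $t1, 16: $t1=1-16=-15
after sub $t2, $t2, 5: $t2=24-5=19
after add $t5, $t5, 1: $t5=3+1=4
cmp $t5, 6  (cmp 4,6)
blt start: taken
after mul $t2, $t2, $t5: $t2=19*4=76
after sub $t1, $t1, 16: $t1=(-15)-16=-31
after sub $t2, $t2, 5: $t2=76-5=71
after add $t5, $t5, 1: $t5=4+1=5
cmp $t5, 6  (cmp 5,6)
blt start: taken
after mul $t2, $t2, $t5: $t2=71*5=355
after sub $t1, $t1, 16: $t1=(-31)-16=-47
after sub $t2, $t2, 5: $t2=355-5=350
after add $t5, $t5, 1: $t5=5+1=6
cmp $t5, 6  (cmp 6,6)
blt start: not taken
halt.
Total executed instructions: 22.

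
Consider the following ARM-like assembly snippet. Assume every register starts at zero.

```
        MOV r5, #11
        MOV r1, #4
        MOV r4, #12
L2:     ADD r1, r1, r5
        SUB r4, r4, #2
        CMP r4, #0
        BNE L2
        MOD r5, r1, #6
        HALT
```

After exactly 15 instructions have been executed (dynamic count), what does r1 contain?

after MOV r5, #11: r5=11
after MOV r1, #4: r1=4
after MOV r4, #12: r4=12
after ADD r1, r1, r5: r1=4+11=15
after SUB r4, r4, #2: r4=12-2=10
CMP r4, #0  (cmp 10,0)
BNE L2: taken
after ADD r1, r1, r5: r1=15+11=26
after SUB r4, r4, #2: r4=10-2=8
CMP r4, #0  (cmp 8,0)
BNE L2: taken
after ADD r1, r1, r5: r1=26+11=37
after SUB r4, r4, #2: r4=8-2=6
CMP r4, #0  (cmp 6,0)
BNE L2: taken
After step 15: r1 = 37.

37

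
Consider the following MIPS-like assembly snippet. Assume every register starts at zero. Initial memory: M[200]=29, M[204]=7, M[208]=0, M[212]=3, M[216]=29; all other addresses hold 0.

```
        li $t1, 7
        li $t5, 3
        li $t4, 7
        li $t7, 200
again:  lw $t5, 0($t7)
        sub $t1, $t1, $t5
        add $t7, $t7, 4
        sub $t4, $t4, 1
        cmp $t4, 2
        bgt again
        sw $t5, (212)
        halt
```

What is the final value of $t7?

220

$t1=7
$t5=3
$t4=7
$t7=200
$t5=M[200]=29
$t1=7-29=-22
$t7=200+4=204
$t4=7-1=6
cmp $t4, 2  (cmp 6,2)
bgt again: taken
$t5=M[204]=7
$t1=(-22)-7=-29
$t7=204+4=208
$t4=6-1=5
cmp $t4, 2  (cmp 5,2)
bgt again: taken
$t5=M[208]=0
$t1=(-29)-0=-29
$t7=208+4=212
$t4=5-1=4
cmp $t4, 2  (cmp 4,2)
bgt again: taken
$t5=M[212]=3
$t1=(-29)-3=-32
$t7=212+4=216
$t4=4-1=3
cmp $t4, 2  (cmp 3,2)
bgt again: taken
$t5=M[216]=29
$t1=(-32)-29=-61
$t7=216+4=220
$t4=3-1=2
cmp $t4, 2  (cmp 2,2)
bgt again: not taken
sw $t5, (212) → M[212]=29
halt.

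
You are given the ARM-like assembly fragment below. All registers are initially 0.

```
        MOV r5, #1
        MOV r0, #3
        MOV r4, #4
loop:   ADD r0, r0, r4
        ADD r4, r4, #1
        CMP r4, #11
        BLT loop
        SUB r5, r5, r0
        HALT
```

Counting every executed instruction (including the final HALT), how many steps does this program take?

33

MOV r5, #1 → r5=1
MOV r0, #3 → r0=3
MOV r4, #4 → r4=4
ADD r0, r0, r4 → r0=3+4=7
ADD r4, r4, #1 → r4=4+1=5
CMP r4, #11  (cmp 5,11)
BLT loop: taken
ADD r0, r0, r4 → r0=7+5=12
ADD r4, r4, #1 → r4=5+1=6
CMP r4, #11  (cmp 6,11)
BLT loop: taken
ADD r0, r0, r4 → r0=12+6=18
ADD r4, r4, #1 → r4=6+1=7
CMP r4, #11  (cmp 7,11)
BLT loop: taken
ADD r0, r0, r4 → r0=18+7=25
ADD r4, r4, #1 → r4=7+1=8
CMP r4, #11  (cmp 8,11)
BLT loop: taken
ADD r0, r0, r4 → r0=25+8=33
ADD r4, r4, #1 → r4=8+1=9
CMP r4, #11  (cmp 9,11)
BLT loop: taken
ADD r0, r0, r4 → r0=33+9=42
ADD r4, r4, #1 → r4=9+1=10
CMP r4, #11  (cmp 10,11)
BLT loop: taken
ADD r0, r0, r4 → r0=42+10=52
ADD r4, r4, #1 → r4=10+1=11
CMP r4, #11  (cmp 11,11)
BLT loop: not taken
SUB r5, r5, r0 → r5=1-52=-51
halt.
Total executed instructions: 33.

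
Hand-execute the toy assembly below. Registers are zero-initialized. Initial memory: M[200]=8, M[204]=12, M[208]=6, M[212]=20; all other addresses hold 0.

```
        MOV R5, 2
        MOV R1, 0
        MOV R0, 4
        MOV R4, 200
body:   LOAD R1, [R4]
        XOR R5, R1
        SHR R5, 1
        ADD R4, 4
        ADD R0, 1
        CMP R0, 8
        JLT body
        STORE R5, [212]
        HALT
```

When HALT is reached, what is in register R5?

after MOV R5, 2: R5=2
after MOV R1, 0: R1=0
after MOV R0, 4: R0=4
after MOV R4, 200: R4=200
after LOAD R1, [R4]: R1=M[200]=8
after XOR R5, R1: R5=2^8=10
after SHR R5, 1: R5=10>>1=5
after ADD R4, 4: R4=200+4=204
after ADD R0, 1: R0=4+1=5
CMP R0, 8  (cmp 5,8)
JLT body: taken
after LOAD R1, [R4]: R1=M[204]=12
after XOR R5, R1: R5=5^12=9
after SHR R5, 1: R5=9>>1=4
after ADD R4, 4: R4=204+4=208
after ADD R0, 1: R0=5+1=6
CMP R0, 8  (cmp 6,8)
JLT body: taken
after LOAD R1, [R4]: R1=M[208]=6
after XOR R5, R1: R5=4^6=2
after SHR R5, 1: R5=2>>1=1
after ADD R4, 4: R4=208+4=212
after ADD R0, 1: R0=6+1=7
CMP R0, 8  (cmp 7,8)
JLT body: taken
after LOAD R1, [R4]: R1=M[212]=20
after XOR R5, R1: R5=1^20=21
after SHR R5, 1: R5=21>>1=10
after ADD R4, 4: R4=212+4=216
after ADD R0, 1: R0=7+1=8
CMP R0, 8  (cmp 8,8)
JLT body: not taken
STORE R5, [212] → M[212]=10
halt.

10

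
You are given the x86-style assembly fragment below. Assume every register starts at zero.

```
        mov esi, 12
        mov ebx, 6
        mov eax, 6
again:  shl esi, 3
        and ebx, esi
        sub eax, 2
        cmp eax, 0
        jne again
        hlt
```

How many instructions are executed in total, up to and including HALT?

mov esi, 12 → esi=12
mov ebx, 6 → ebx=6
mov eax, 6 → eax=6
shl esi, 3 → esi=12<<3=96
and ebx, esi → ebx=6&96=0
sub eax, 2 → eax=6-2=4
cmp eax, 0  (cmp 4,0)
jne again: taken
shl esi, 3 → esi=96<<3=768
and ebx, esi → ebx=0&768=0
sub eax, 2 → eax=4-2=2
cmp eax, 0  (cmp 2,0)
jne again: taken
shl esi, 3 → esi=768<<3=6144
and ebx, esi → ebx=0&6144=0
sub eax, 2 → eax=2-2=0
cmp eax, 0  (cmp 0,0)
jne again: not taken
halt.
Total executed instructions: 19.

19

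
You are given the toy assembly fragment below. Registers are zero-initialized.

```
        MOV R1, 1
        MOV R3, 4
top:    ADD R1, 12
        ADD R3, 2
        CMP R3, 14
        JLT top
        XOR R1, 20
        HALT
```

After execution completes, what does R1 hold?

41

R1=1
R3=4
R1=1+12=13
R3=4+2=6
CMP R3, 14  (cmp 6,14)
JLT top: taken
R1=13+12=25
R3=6+2=8
CMP R3, 14  (cmp 8,14)
JLT top: taken
R1=25+12=37
R3=8+2=10
CMP R3, 14  (cmp 10,14)
JLT top: taken
R1=37+12=49
R3=10+2=12
CMP R3, 14  (cmp 12,14)
JLT top: taken
R1=49+12=61
R3=12+2=14
CMP R3, 14  (cmp 14,14)
JLT top: not taken
R1=61^20=41
halt.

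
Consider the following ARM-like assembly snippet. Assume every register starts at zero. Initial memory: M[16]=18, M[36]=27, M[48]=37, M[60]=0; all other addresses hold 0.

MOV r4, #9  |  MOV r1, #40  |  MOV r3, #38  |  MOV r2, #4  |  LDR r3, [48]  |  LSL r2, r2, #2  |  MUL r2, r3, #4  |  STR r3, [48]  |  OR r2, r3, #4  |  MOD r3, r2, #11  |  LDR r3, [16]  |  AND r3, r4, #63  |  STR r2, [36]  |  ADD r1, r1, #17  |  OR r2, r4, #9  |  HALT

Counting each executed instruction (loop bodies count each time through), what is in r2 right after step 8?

148

r4=9
r1=40
r3=38
r2=4
r3=M[48]=37
r2=4<<2=16
r2=37*4=148
STR r3, [48] → M[48]=37
After step 8: r2 = 148.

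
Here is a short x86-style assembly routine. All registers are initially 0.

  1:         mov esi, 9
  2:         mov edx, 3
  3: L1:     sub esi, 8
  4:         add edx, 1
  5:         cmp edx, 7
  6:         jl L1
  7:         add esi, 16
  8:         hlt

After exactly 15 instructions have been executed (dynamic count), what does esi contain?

-23

after mov esi, 9: esi=9
after mov edx, 3: edx=3
after sub esi, 8: esi=9-8=1
after add edx, 1: edx=3+1=4
cmp edx, 7  (cmp 4,7)
jl L1: taken
after sub esi, 8: esi=1-8=-7
after add edx, 1: edx=4+1=5
cmp edx, 7  (cmp 5,7)
jl L1: taken
after sub esi, 8: esi=(-7)-8=-15
after add edx, 1: edx=5+1=6
cmp edx, 7  (cmp 6,7)
jl L1: taken
after sub esi, 8: esi=(-15)-8=-23
After step 15: esi = -23.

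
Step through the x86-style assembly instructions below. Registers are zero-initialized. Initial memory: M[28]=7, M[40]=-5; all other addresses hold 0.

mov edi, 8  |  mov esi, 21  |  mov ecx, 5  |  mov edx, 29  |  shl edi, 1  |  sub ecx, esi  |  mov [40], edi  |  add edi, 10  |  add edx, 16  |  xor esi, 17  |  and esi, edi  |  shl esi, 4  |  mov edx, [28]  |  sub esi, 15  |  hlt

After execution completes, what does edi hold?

26

after mov edi, 8: edi=8
after mov esi, 21: esi=21
after mov ecx, 5: ecx=5
after mov edx, 29: edx=29
after shl edi, 1: edi=8<<1=16
after sub ecx, esi: ecx=5-21=-16
mov [40], edi → M[40]=16
after add edi, 10: edi=16+10=26
after add edx, 16: edx=29+16=45
after xor esi, 17: esi=21^17=4
after and esi, edi: esi=4&26=0
after shl esi, 4: esi=0<<4=0
after mov edx, [28]: edx=M[28]=7
after sub esi, 15: esi=0-15=-15
halt.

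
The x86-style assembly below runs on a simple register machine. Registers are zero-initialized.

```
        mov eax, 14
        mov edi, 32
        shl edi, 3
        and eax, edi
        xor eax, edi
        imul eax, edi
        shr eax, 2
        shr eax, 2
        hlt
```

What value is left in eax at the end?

4096

after mov eax, 14: eax=14
after mov edi, 32: edi=32
after shl edi, 3: edi=32<<3=256
after and eax, edi: eax=14&256=0
after xor eax, edi: eax=0^256=256
after imul eax, edi: eax=256*256=65536
after shr eax, 2: eax=65536>>2=16384
after shr eax, 2: eax=16384>>2=4096
halt.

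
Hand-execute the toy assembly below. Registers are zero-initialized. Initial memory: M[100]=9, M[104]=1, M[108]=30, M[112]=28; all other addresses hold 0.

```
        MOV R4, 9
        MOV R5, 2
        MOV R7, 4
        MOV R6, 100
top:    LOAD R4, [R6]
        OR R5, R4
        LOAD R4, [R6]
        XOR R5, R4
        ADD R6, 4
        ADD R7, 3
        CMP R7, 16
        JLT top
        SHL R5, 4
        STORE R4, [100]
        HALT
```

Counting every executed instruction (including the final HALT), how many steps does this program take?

39

R4=9
R5=2
R7=4
R6=100
R4=M[100]=9
R5=2|9=11
R4=M[100]=9
R5=11^9=2
R6=100+4=104
R7=4+3=7
CMP R7, 16  (cmp 7,16)
JLT top: taken
R4=M[104]=1
R5=2|1=3
R4=M[104]=1
R5=3^1=2
R6=104+4=108
R7=7+3=10
CMP R7, 16  (cmp 10,16)
JLT top: taken
R4=M[108]=30
R5=2|30=30
R4=M[108]=30
R5=30^30=0
R6=108+4=112
R7=10+3=13
CMP R7, 16  (cmp 13,16)
JLT top: taken
R4=M[112]=28
R5=0|28=28
R4=M[112]=28
R5=28^28=0
R6=112+4=116
R7=13+3=16
CMP R7, 16  (cmp 16,16)
JLT top: not taken
R5=0<<4=0
STORE R4, [100] → M[100]=28
halt.
Total executed instructions: 39.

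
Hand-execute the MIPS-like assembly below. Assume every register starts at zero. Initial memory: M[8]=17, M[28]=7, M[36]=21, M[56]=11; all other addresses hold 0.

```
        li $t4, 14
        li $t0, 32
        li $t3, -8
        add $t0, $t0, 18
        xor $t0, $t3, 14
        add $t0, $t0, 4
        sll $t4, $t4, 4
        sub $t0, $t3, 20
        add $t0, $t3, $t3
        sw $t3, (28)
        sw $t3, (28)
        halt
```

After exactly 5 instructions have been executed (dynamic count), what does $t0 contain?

after li $t4, 14: $t4=14
after li $t0, 32: $t0=32
after li $t3, -8: $t3=-8
after add $t0, $t0, 18: $t0=32+18=50
after xor $t0, $t3, 14: $t0=(-8)^14=-10
After step 5: $t0 = -10.

-10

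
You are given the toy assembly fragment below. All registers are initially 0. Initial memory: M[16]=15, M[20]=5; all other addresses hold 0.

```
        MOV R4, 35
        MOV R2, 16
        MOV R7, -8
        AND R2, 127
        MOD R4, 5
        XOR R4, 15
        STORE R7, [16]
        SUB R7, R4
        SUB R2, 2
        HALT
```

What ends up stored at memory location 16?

after MOV R4, 35: R4=35
after MOV R2, 16: R2=16
after MOV R7, -8: R7=-8
after AND R2, 127: R2=16&127=16
after MOD R4, 5: R4=35%5=0
after XOR R4, 15: R4=0^15=15
STORE R7, [16] → M[16]=-8
after SUB R7, R4: R7=(-8)-15=-23
after SUB R2, 2: R2=16-2=14
halt.

-8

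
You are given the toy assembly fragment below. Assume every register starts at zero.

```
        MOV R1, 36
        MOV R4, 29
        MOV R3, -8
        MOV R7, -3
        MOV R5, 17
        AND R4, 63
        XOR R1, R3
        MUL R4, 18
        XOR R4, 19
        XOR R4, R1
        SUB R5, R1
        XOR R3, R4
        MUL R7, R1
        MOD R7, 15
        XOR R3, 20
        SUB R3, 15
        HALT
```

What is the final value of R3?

R1=36
R4=29
R3=-8
R7=-3
R5=17
R4=29&63=29
R1=36^(-8)=-36
R4=29*18=522
R4=522^19=537
R4=537^(-36)=-571
R5=17-(-36)=53
R3=(-8)^(-571)=573
R7=(-3)*(-36)=108
R7=108%15=3
R3=573^20=553
R3=553-15=538
halt.

538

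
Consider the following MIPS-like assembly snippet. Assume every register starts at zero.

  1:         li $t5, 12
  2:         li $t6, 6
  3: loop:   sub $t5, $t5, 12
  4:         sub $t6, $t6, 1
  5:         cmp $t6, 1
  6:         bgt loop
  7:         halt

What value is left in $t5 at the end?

$t5=12
$t6=6
$t5=12-12=0
$t6=6-1=5
cmp $t6, 1  (cmp 5,1)
bgt loop: taken
$t5=0-12=-12
$t6=5-1=4
cmp $t6, 1  (cmp 4,1)
bgt loop: taken
$t5=(-12)-12=-24
$t6=4-1=3
cmp $t6, 1  (cmp 3,1)
bgt loop: taken
$t5=(-24)-12=-36
$t6=3-1=2
cmp $t6, 1  (cmp 2,1)
bgt loop: taken
$t5=(-36)-12=-48
$t6=2-1=1
cmp $t6, 1  (cmp 1,1)
bgt loop: not taken
halt.

-48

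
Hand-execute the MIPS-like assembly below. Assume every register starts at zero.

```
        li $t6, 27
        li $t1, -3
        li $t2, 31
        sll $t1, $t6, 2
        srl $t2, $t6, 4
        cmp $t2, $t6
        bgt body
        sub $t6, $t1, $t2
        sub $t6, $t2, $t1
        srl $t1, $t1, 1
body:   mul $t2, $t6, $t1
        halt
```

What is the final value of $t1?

$t6=27
$t1=-3
$t2=31
$t1=27<<2=108
$t2=27>>4=1
cmp $t2, $t6  (cmp 1,27)
bgt body: not taken
$t6=108-1=107
$t6=1-108=-107
$t1=108>>1=54
$t2=(-107)*54=-5778
halt.

54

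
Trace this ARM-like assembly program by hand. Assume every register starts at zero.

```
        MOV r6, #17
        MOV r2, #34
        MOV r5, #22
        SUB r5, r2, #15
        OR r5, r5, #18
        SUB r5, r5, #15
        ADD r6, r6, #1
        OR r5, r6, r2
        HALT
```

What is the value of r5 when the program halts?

50

after MOV r6, #17: r6=17
after MOV r2, #34: r2=34
after MOV r5, #22: r5=22
after SUB r5, r2, #15: r5=34-15=19
after OR r5, r5, #18: r5=19|18=19
after SUB r5, r5, #15: r5=19-15=4
after ADD r6, r6, #1: r6=17+1=18
after OR r5, r6, r2: r5=18|34=50
halt.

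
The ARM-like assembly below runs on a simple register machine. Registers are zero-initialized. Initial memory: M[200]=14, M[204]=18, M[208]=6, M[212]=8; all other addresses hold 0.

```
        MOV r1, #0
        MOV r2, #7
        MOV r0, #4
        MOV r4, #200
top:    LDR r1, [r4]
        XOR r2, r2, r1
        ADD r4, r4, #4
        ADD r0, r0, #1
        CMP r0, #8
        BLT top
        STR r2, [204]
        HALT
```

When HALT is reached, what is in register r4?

216

after MOV r1, #0: r1=0
after MOV r2, #7: r2=7
after MOV r0, #4: r0=4
after MOV r4, #200: r4=200
after LDR r1, [r4]: r1=M[200]=14
after XOR r2, r2, r1: r2=7^14=9
after ADD r4, r4, #4: r4=200+4=204
after ADD r0, r0, #1: r0=4+1=5
CMP r0, #8  (cmp 5,8)
BLT top: taken
after LDR r1, [r4]: r1=M[204]=18
after XOR r2, r2, r1: r2=9^18=27
after ADD r4, r4, #4: r4=204+4=208
after ADD r0, r0, #1: r0=5+1=6
CMP r0, #8  (cmp 6,8)
BLT top: taken
after LDR r1, [r4]: r1=M[208]=6
after XOR r2, r2, r1: r2=27^6=29
after ADD r4, r4, #4: r4=208+4=212
after ADD r0, r0, #1: r0=6+1=7
CMP r0, #8  (cmp 7,8)
BLT top: taken
after LDR r1, [r4]: r1=M[212]=8
after XOR r2, r2, r1: r2=29^8=21
after ADD r4, r4, #4: r4=212+4=216
after ADD r0, r0, #1: r0=7+1=8
CMP r0, #8  (cmp 8,8)
BLT top: not taken
STR r2, [204] → M[204]=21
halt.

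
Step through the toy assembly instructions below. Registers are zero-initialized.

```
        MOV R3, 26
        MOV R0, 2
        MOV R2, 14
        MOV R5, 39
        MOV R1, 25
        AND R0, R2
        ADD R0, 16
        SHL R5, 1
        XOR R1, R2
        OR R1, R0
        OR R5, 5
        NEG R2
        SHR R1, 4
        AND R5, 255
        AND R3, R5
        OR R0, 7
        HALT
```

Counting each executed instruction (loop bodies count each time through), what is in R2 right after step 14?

R3=26
R0=2
R2=14
R5=39
R1=25
R0=2&14=2
R0=2+16=18
R5=39<<1=78
R1=25^14=23
R1=23|18=23
R5=78|5=79
R2=-(14)=-14
R1=23>>4=1
R5=79&255=79
After step 14: R2 = -14.

-14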